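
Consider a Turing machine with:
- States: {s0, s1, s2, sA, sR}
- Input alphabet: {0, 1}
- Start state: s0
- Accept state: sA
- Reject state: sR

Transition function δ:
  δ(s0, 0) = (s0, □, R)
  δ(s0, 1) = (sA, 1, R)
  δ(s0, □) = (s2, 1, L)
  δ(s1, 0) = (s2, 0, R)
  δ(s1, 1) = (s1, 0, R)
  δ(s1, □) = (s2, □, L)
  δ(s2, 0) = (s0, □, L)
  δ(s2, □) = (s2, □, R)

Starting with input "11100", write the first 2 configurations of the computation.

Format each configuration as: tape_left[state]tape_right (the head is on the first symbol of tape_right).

Transitions applied:
Step 1: δ(s0, 1) = (sA, 1, R)

The first 2 configurations are:
[s0]11100 ⊢ 1[sA]1100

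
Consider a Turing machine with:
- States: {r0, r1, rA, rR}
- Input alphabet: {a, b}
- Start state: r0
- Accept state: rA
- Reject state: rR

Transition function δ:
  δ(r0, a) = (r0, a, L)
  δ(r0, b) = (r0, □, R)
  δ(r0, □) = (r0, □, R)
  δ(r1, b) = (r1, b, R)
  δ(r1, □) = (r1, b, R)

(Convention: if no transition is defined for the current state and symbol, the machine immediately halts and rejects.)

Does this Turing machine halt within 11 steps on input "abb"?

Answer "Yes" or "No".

Execution trace:
Initial: [r0]abb
Step 1: δ(r0, a) = (r0, a, L) → [r0]□abb
Step 2: δ(r0, □) = (r0, □, R) → □[r0]abb
Step 3: δ(r0, a) = (r0, a, L) → [r0]□abb
Step 4: δ(r0, □) = (r0, □, R) → □[r0]abb
Step 5: δ(r0, a) = (r0, a, L) → [r0]□abb
Step 6: δ(r0, □) = (r0, □, R) → □[r0]abb
Step 7: δ(r0, a) = (r0, a, L) → [r0]□abb
Step 8: δ(r0, □) = (r0, □, R) → □[r0]abb
Step 9: δ(r0, a) = (r0, a, L) → [r0]□abb
Step 10: δ(r0, □) = (r0, □, R) → □[r0]abb
Step 11: δ(r0, a) = (r0, a, L) → [r0]□abb

The machine has not reached a halting state after 11 steps.
The machine did not halt within the 11-step bound.

Answer: No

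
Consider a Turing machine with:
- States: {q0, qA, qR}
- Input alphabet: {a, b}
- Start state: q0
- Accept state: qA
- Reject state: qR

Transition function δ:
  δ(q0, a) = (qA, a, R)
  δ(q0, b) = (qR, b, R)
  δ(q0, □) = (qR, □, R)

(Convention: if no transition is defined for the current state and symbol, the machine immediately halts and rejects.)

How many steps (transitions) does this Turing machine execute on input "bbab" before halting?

Execution trace:
Initial: [q0]bbab
Step 1: δ(q0, b) = (qR, b, R) → b[qR]bab

The machine reaches the reject state qR and halts.

The machine executed 1 step before halting.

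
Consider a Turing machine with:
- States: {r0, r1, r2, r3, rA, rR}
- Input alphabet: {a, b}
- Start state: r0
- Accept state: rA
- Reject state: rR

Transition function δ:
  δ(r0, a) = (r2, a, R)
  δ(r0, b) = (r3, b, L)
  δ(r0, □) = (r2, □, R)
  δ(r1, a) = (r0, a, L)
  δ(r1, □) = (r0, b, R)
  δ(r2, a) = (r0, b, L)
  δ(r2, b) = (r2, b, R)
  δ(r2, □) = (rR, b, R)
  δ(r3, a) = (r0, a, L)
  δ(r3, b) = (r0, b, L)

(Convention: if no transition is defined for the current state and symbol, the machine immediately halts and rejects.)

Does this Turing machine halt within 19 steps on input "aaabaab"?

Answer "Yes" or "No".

Execution trace:
Initial: [r0]aaabaab
Step 1: δ(r0, a) = (r2, a, R) → a[r2]aabaab
Step 2: δ(r2, a) = (r0, b, L) → [r0]ababaab
Step 3: δ(r0, a) = (r2, a, R) → a[r2]babaab
Step 4: δ(r2, b) = (r2, b, R) → ab[r2]abaab
Step 5: δ(r2, a) = (r0, b, L) → a[r0]bbbaab
Step 6: δ(r0, b) = (r3, b, L) → [r3]abbbaab
Step 7: δ(r3, a) = (r0, a, L) → [r0]□abbbaab
Step 8: δ(r0, □) = (r2, □, R) → □[r2]abbbaab
Step 9: δ(r2, a) = (r0, b, L) → [r0]□bbbbaab
Step 10: δ(r0, □) = (r2, □, R) → □[r2]bbbbaab
Step 11: δ(r2, b) = (r2, b, R) → □b[r2]bbbaab
Step 12: δ(r2, b) = (r2, b, R) → □bb[r2]bbaab
Step 13: δ(r2, b) = (r2, b, R) → □bbb[r2]baab
Step 14: δ(r2, b) = (r2, b, R) → □bbbb[r2]aab
Step 15: δ(r2, a) = (r0, b, L) → □bbb[r0]bbab
Step 16: δ(r0, b) = (r3, b, L) → □bb[r3]bbbab
Step 17: δ(r3, b) = (r0, b, L) → □b[r0]bbbbab
Step 18: δ(r0, b) = (r3, b, L) → □[r3]bbbbbab
Step 19: δ(r3, b) = (r0, b, L) → [r0]□bbbbbab

The machine has not reached a halting state after 19 steps.
The machine did not halt within the 19-step bound.

Answer: No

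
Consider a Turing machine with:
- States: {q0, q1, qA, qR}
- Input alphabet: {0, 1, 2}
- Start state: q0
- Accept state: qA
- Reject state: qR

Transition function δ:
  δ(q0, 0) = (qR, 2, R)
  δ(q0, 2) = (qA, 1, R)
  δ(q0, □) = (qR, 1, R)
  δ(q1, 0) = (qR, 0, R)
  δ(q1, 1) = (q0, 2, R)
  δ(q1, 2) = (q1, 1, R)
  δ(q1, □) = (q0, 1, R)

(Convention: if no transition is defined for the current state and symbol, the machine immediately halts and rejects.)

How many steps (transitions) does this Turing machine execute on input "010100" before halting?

Execution trace:
Initial: [q0]010100
Step 1: δ(q0, 0) = (qR, 2, R) → 2[qR]10100

The machine reaches the reject state qR and halts.

The machine executed 1 step before halting.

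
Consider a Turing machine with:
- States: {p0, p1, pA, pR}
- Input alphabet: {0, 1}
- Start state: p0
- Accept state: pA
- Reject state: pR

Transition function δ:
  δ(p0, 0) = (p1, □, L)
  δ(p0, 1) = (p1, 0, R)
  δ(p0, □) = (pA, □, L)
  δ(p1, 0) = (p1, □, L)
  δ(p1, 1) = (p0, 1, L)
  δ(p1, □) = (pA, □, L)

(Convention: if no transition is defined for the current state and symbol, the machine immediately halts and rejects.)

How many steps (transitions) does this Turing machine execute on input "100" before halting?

Execution trace:
Initial: [p0]100
Step 1: δ(p0, 1) = (p1, 0, R) → 0[p1]00
Step 2: δ(p1, 0) = (p1, □, L) → [p1]0□0
Step 3: δ(p1, 0) = (p1, □, L) → [p1]□□□0
Step 4: δ(p1, □) = (pA, □, L) → [pA]□□□□0

The machine reaches the accept state pA and halts.

The machine executed 4 steps before halting.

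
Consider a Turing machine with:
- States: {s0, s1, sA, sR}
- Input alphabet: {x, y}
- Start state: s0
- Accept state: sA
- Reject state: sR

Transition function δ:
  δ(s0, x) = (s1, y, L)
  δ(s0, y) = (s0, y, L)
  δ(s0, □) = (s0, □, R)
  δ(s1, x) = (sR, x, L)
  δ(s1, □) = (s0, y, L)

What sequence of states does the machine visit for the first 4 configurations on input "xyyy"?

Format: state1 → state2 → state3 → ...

Execution trace:
Initial: [s0]xyyy
Step 1: δ(s0, x) = (s1, y, L) → [s1]□yyyy
Step 2: δ(s1, □) = (s0, y, L) → [s0]□yyyyy
Step 3: δ(s0, □) = (s0, □, R) → □[s0]yyyyy

State sequence: s0 → s1 → s0 → s0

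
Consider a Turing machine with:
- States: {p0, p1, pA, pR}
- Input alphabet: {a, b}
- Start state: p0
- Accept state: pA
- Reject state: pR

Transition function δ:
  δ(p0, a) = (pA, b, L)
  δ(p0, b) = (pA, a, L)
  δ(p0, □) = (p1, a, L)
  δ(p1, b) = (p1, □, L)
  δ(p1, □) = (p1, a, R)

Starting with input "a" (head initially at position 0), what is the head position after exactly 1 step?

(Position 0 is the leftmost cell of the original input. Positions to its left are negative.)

Execution trace (head position shown):
Step 0: [p0]a  (head at position 0)
Step 1: move left → [pA]□b  (head at position -1)

After 1 step, the head is at position -1.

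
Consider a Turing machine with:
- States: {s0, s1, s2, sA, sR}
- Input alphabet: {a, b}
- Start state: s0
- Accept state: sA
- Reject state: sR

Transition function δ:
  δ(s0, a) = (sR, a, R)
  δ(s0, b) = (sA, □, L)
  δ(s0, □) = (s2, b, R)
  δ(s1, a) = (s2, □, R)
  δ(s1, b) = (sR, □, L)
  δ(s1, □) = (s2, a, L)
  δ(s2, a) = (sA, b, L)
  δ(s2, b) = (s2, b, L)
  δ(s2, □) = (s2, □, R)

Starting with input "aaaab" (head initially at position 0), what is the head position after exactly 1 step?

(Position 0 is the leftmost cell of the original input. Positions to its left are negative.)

Execution trace (head position shown):
Step 0: [s0]aaaab  (head at position 0)
Step 1: move right → a[sR]aaab  (head at position 1)

After 1 step, the head is at position 1.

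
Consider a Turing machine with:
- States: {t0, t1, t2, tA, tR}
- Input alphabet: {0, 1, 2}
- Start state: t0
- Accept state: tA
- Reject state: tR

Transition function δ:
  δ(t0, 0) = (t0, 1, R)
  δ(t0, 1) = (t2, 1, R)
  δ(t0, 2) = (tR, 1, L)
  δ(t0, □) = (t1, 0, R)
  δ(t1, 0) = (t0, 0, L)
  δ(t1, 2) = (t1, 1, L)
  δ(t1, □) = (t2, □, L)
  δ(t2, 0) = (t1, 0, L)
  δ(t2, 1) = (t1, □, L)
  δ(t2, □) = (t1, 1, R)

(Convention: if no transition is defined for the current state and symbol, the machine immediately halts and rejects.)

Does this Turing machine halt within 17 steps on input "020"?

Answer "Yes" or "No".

Execution trace:
Initial: [t0]020
Step 1: δ(t0, 0) = (t0, 1, R) → 1[t0]20
Step 2: δ(t0, 2) = (tR, 1, L) → [tR]110

The machine reaches the reject state tR and halts.
The machine halted after 2 steps (within the 17-step bound).

Answer: Yes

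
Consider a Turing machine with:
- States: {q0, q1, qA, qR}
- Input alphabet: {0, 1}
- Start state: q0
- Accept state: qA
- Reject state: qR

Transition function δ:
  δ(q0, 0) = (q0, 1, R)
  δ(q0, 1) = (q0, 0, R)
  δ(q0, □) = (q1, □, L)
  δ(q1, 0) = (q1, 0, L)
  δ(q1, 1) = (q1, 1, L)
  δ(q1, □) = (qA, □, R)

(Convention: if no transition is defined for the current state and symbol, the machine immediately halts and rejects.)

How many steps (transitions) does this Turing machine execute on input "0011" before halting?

Execution trace:
Initial: [q0]0011
Step 1: δ(q0, 0) = (q0, 1, R) → 1[q0]011
Step 2: δ(q0, 0) = (q0, 1, R) → 11[q0]11
Step 3: δ(q0, 1) = (q0, 0, R) → 110[q0]1
Step 4: δ(q0, 1) = (q0, 0, R) → 1100[q0]□
Step 5: δ(q0, □) = (q1, □, L) → 110[q1]0□
Step 6: δ(q1, 0) = (q1, 0, L) → 11[q1]00□
Step 7: δ(q1, 0) = (q1, 0, L) → 1[q1]100□
Step 8: δ(q1, 1) = (q1, 1, L) → [q1]1100□
Step 9: δ(q1, 1) = (q1, 1, L) → [q1]□1100□
Step 10: δ(q1, □) = (qA, □, R) → □[qA]1100□

The machine reaches the accept state qA and halts.

The machine executed 10 steps before halting.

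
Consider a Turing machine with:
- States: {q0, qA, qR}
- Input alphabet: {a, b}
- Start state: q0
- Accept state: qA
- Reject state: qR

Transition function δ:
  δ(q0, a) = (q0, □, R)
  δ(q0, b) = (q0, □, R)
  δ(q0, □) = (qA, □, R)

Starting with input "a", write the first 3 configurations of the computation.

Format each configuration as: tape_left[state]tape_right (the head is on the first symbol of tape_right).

Transitions applied:
Step 1: δ(q0, a) = (q0, □, R)
Step 2: δ(q0, □) = (qA, □, R)

The first 3 configurations are:
[q0]a ⊢ □[q0]□ ⊢ □□[qA]□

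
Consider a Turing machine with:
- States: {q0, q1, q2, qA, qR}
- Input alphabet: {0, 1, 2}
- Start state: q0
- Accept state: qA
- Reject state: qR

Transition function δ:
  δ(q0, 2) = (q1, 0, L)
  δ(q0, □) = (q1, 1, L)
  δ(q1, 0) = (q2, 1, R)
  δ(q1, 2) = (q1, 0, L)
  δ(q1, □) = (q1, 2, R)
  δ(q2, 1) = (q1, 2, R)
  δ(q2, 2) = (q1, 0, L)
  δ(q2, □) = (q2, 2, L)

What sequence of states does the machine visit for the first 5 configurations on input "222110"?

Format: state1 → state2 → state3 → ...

Execution trace:
Initial: [q0]222110
Step 1: δ(q0, 2) = (q1, 0, L) → [q1]□022110
Step 2: δ(q1, □) = (q1, 2, R) → 2[q1]022110
Step 3: δ(q1, 0) = (q2, 1, R) → 21[q2]22110
Step 4: δ(q2, 2) = (q1, 0, L) → 2[q1]102110

No transition is defined for δ(q1, 1). By convention the machine halts and rejects.

State sequence: q0 → q1 → q1 → q2 → q1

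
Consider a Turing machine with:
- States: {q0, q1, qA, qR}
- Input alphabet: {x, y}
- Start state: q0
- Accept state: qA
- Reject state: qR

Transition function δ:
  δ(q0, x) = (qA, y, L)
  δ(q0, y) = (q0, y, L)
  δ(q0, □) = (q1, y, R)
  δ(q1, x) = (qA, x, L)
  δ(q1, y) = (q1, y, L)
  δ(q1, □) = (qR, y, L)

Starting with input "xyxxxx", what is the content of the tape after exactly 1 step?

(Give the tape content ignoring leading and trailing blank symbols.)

Execution trace:
Initial: [q0]xyxxxx
Step 1: δ(q0, x) = (qA, y, L) → [qA]□yyxxxx

The machine reaches the accept state qA and halts.

After 1 step, the tape (ignoring leading/trailing blanks) is: yyxxxx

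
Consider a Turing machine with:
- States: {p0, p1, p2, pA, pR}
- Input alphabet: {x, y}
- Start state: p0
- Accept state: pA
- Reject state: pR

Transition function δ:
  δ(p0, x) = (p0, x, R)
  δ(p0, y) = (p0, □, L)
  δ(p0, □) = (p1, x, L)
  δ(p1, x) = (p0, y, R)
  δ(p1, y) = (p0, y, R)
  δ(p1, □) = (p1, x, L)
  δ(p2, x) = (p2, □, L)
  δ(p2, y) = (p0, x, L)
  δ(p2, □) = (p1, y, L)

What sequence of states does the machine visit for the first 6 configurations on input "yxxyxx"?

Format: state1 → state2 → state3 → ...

Execution trace:
Initial: [p0]yxxyxx
Step 1: δ(p0, y) = (p0, □, L) → [p0]□□xxyxx
Step 2: δ(p0, □) = (p1, x, L) → [p1]□x□xxyxx
Step 3: δ(p1, □) = (p1, x, L) → [p1]□xx□xxyxx
Step 4: δ(p1, □) = (p1, x, L) → [p1]□xxx□xxyxx
Step 5: δ(p1, □) = (p1, x, L) → [p1]□xxxx□xxyxx

State sequence: p0 → p0 → p1 → p1 → p1 → p1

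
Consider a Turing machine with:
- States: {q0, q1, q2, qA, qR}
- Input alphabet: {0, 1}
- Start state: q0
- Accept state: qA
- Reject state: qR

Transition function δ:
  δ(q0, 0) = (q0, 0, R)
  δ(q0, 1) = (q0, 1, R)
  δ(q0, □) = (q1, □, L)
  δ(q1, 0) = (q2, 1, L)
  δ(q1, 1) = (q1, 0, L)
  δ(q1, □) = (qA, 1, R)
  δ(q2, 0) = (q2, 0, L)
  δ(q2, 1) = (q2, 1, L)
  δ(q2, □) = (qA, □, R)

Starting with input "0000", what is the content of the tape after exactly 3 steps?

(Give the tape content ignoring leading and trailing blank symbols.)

Execution trace:
Initial: [q0]0000
Step 1: δ(q0, 0) = (q0, 0, R) → 0[q0]000
Step 2: δ(q0, 0) = (q0, 0, R) → 00[q0]00
Step 3: δ(q0, 0) = (q0, 0, R) → 000[q0]0

After 3 steps, the tape (ignoring leading/trailing blanks) is: 0000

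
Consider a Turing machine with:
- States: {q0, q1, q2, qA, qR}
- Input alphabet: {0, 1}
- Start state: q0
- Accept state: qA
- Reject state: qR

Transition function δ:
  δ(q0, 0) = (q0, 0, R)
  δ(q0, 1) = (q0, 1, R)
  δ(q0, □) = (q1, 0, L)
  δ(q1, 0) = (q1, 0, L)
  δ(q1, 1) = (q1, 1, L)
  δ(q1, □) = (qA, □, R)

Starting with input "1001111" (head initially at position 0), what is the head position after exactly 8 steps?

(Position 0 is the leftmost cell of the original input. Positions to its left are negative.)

Execution trace (head position shown):
Step 0: [q0]1001111  (head at position 0)
Step 1: move right → 1[q0]001111  (head at position 1)
Step 2: move right → 10[q0]01111  (head at position 2)
Step 3: move right → 100[q0]1111  (head at position 3)
Step 4: move right → 1001[q0]111  (head at position 4)
Step 5: move right → 10011[q0]11  (head at position 5)
Step 6: move right → 100111[q0]1  (head at position 6)
Step 7: move right → 1001111[q0]□  (head at position 7)
Step 8: move left → 100111[q1]10  (head at position 6)

After 8 steps, the head is at position 6.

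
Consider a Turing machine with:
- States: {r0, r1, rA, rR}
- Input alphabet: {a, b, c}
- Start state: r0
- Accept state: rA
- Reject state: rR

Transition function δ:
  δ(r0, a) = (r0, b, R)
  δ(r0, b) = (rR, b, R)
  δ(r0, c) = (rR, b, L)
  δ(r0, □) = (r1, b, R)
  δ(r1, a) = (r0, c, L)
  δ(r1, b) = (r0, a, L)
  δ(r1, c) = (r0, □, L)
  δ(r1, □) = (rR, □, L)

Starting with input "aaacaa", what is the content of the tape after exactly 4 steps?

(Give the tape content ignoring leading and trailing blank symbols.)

Execution trace:
Initial: [r0]aaacaa
Step 1: δ(r0, a) = (r0, b, R) → b[r0]aacaa
Step 2: δ(r0, a) = (r0, b, R) → bb[r0]acaa
Step 3: δ(r0, a) = (r0, b, R) → bbb[r0]caa
Step 4: δ(r0, c) = (rR, b, L) → bb[rR]bbaa

The machine reaches the reject state rR and halts.

After 4 steps, the tape (ignoring leading/trailing blanks) is: bbbbaa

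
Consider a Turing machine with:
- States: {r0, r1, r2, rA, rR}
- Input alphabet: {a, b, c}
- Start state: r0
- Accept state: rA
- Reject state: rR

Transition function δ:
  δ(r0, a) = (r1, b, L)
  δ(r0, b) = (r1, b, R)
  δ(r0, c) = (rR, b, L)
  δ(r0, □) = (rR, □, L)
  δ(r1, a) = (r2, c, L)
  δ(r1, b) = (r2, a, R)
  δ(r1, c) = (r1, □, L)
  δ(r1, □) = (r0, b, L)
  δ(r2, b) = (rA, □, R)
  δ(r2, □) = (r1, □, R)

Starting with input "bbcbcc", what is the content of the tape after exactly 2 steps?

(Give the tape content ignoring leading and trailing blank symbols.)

Execution trace:
Initial: [r0]bbcbcc
Step 1: δ(r0, b) = (r1, b, R) → b[r1]bcbcc
Step 2: δ(r1, b) = (r2, a, R) → ba[r2]cbcc

No transition is defined for δ(r2, c). By convention the machine halts and rejects.

After 2 steps, the tape (ignoring leading/trailing blanks) is: bacbcc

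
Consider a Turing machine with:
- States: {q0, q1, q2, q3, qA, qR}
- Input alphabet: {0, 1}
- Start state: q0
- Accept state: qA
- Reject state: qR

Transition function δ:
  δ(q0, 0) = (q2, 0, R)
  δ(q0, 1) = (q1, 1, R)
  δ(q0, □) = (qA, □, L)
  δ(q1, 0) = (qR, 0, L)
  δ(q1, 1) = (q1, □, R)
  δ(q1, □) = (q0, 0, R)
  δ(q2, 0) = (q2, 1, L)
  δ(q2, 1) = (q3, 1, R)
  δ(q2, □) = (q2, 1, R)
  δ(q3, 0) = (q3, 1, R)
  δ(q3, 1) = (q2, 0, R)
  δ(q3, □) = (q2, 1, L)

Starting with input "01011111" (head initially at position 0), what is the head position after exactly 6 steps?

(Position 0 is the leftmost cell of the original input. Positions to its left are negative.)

Execution trace (head position shown):
Step 0: [q0]01011111  (head at position 0)
Step 1: move right → 0[q2]1011111  (head at position 1)
Step 2: move right → 01[q3]011111  (head at position 2)
Step 3: move right → 011[q3]11111  (head at position 3)
Step 4: move right → 0110[q2]1111  (head at position 4)
Step 5: move right → 01101[q3]111  (head at position 5)
Step 6: move right → 011010[q2]11  (head at position 6)

After 6 steps, the head is at position 6.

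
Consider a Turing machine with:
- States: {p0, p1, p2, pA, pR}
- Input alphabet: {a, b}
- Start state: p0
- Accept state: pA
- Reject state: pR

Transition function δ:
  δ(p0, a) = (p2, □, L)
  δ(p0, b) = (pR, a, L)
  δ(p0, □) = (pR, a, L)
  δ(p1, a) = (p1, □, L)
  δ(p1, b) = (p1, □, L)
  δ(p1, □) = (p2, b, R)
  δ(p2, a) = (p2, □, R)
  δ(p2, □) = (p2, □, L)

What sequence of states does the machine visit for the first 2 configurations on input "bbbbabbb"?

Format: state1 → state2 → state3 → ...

Execution trace:
Initial: [p0]bbbbabbb
Step 1: δ(p0, b) = (pR, a, L) → [pR]□abbbabbb

The machine reaches the reject state pR and halts.

State sequence: p0 → pR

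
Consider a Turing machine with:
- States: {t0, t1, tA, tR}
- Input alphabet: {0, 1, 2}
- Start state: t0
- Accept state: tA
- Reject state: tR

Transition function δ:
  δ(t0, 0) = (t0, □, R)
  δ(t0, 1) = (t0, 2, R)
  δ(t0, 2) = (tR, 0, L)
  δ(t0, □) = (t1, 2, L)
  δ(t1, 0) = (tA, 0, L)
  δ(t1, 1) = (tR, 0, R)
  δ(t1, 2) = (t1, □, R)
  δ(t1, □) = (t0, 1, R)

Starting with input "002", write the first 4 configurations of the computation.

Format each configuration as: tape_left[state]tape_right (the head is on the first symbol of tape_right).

Transitions applied:
Step 1: δ(t0, 0) = (t0, □, R)
Step 2: δ(t0, 0) = (t0, □, R)
Step 3: δ(t0, 2) = (tR, 0, L)

The first 4 configurations are:
[t0]002 ⊢ □[t0]02 ⊢ □□[t0]2 ⊢ □[tR]□0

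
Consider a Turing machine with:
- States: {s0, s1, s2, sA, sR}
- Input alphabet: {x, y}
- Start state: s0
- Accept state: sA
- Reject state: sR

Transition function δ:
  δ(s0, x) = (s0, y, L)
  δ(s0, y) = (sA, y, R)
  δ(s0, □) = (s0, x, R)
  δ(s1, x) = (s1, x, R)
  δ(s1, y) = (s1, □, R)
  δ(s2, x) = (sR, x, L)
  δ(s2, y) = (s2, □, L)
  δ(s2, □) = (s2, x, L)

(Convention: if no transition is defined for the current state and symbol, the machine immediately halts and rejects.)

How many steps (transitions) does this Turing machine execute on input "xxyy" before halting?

Execution trace:
Initial: [s0]xxyy
Step 1: δ(s0, x) = (s0, y, L) → [s0]□yxyy
Step 2: δ(s0, □) = (s0, x, R) → x[s0]yxyy
Step 3: δ(s0, y) = (sA, y, R) → xy[sA]xyy

The machine reaches the accept state sA and halts.

The machine executed 3 steps before halting.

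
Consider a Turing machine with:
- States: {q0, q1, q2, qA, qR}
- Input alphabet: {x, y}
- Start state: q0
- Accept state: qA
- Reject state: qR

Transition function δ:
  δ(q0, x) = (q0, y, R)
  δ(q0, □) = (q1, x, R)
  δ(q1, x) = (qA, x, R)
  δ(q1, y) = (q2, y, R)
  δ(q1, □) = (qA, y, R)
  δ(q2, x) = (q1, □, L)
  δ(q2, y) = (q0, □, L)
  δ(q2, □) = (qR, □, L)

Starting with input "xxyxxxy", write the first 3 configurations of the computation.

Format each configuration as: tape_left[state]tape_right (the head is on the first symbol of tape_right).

Transitions applied:
Step 1: δ(q0, x) = (q0, y, R)
Step 2: δ(q0, x) = (q0, y, R)

The first 3 configurations are:
[q0]xxyxxxy ⊢ y[q0]xyxxxy ⊢ yy[q0]yxxxy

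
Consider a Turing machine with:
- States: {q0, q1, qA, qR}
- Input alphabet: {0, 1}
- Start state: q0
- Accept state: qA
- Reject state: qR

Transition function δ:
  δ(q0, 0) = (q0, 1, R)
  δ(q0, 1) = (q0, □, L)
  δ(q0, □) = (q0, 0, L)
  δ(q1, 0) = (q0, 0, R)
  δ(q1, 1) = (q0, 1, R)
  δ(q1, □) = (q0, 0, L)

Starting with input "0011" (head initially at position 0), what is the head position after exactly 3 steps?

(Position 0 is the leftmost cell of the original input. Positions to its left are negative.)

Execution trace (head position shown):
Step 0: [q0]0011  (head at position 0)
Step 1: move right → 1[q0]011  (head at position 1)
Step 2: move right → 11[q0]11  (head at position 2)
Step 3: move left → 1[q0]1□1  (head at position 1)

After 3 steps, the head is at position 1.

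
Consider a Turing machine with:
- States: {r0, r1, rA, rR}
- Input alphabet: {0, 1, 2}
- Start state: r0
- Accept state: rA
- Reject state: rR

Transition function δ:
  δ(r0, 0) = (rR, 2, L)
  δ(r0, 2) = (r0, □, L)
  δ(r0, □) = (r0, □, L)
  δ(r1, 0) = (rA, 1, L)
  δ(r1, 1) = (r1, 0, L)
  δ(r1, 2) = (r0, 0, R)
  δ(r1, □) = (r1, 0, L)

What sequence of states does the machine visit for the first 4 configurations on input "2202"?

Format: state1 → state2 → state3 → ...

Execution trace:
Initial: [r0]2202
Step 1: δ(r0, 2) = (r0, □, L) → [r0]□□202
Step 2: δ(r0, □) = (r0, □, L) → [r0]□□□202
Step 3: δ(r0, □) = (r0, □, L) → [r0]□□□□202

State sequence: r0 → r0 → r0 → r0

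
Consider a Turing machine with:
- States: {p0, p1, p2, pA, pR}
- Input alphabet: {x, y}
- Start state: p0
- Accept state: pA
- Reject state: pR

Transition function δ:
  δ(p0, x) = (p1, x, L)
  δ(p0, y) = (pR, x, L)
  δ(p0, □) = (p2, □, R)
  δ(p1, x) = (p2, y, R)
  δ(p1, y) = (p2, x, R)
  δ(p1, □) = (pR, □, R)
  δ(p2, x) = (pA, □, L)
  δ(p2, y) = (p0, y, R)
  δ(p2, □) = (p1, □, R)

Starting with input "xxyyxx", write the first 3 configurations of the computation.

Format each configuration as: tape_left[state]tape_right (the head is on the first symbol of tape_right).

Transitions applied:
Step 1: δ(p0, x) = (p1, x, L)
Step 2: δ(p1, □) = (pR, □, R)

The first 3 configurations are:
[p0]xxyyxx ⊢ [p1]□xxyyxx ⊢ □[pR]xxyyxx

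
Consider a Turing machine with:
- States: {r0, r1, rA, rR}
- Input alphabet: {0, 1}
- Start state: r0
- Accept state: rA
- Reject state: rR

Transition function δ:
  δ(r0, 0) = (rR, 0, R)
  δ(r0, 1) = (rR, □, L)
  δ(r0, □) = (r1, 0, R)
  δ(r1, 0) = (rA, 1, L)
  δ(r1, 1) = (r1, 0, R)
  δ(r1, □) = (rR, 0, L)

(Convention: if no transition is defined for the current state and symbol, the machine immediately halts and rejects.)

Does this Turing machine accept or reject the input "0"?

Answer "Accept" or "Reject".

Execution trace:
Initial: [r0]0
Step 1: δ(r0, 0) = (rR, 0, R) → 0[rR]□

The machine reaches the reject state rR and halts.

Answer: Reject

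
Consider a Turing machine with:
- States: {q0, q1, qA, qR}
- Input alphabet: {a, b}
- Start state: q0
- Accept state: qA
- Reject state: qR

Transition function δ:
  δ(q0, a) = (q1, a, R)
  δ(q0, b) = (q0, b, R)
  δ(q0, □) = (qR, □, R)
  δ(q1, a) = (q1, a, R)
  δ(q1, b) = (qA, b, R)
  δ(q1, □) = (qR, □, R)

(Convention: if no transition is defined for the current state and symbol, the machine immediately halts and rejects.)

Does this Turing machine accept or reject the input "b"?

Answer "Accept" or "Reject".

Execution trace:
Initial: [q0]b
Step 1: δ(q0, b) = (q0, b, R) → b[q0]□
Step 2: δ(q0, □) = (qR, □, R) → b□[qR]□

The machine reaches the reject state qR and halts.

Answer: Reject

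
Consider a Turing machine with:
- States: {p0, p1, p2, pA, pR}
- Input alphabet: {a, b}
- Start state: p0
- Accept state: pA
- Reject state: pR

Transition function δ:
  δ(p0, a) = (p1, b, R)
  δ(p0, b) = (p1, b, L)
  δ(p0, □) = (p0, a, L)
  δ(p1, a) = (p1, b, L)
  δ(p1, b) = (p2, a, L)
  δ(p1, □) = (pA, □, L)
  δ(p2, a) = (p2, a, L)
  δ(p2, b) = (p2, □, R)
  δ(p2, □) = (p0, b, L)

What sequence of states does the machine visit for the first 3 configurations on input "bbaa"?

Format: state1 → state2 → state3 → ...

Execution trace:
Initial: [p0]bbaa
Step 1: δ(p0, b) = (p1, b, L) → [p1]□bbaa
Step 2: δ(p1, □) = (pA, □, L) → [pA]□□bbaa

The machine reaches the accept state pA and halts.

State sequence: p0 → p1 → pA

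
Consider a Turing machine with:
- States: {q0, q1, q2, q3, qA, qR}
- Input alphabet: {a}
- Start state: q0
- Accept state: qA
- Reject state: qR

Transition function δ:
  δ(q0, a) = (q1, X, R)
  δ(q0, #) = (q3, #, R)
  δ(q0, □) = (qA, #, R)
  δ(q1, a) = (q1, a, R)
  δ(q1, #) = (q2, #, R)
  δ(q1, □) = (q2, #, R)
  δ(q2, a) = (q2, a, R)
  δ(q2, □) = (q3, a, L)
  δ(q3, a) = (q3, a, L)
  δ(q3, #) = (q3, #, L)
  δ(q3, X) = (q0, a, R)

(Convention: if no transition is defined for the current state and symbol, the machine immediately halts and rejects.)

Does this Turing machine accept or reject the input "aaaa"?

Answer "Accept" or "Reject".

Execution trace:
Initial: [q0]aaaa
Step 1: δ(q0, a) = (q1, X, R) → X[q1]aaa
Step 2: δ(q1, a) = (q1, a, R) → Xa[q1]aa
Step 3: δ(q1, a) = (q1, a, R) → Xaa[q1]a
Step 4: δ(q1, a) = (q1, a, R) → Xaaa[q1]□
Step 5: δ(q1, □) = (q2, #, R) → Xaaa#[q2]□
Step 6: δ(q2, □) = (q3, a, L) → Xaaa[q3]#a
Step 7: δ(q3, #) = (q3, #, L) → Xaa[q3]a#a
Step 8: δ(q3, a) = (q3, a, L) → Xa[q3]aa#a
Step 9: δ(q3, a) = (q3, a, L) → X[q3]aaa#a
Step 10: δ(q3, a) = (q3, a, L) → [q3]Xaaa#a
Step 11: δ(q3, X) = (q0, a, R) → a[q0]aaa#a
Step 12: δ(q0, a) = (q1, X, R) → aX[q1]aa#a
Step 13: δ(q1, a) = (q1, a, R) → aXa[q1]a#a
Step 14: δ(q1, a) = (q1, a, R) → aXaa[q1]#a
Step 15: δ(q1, #) = (q2, #, R) → aXaa#[q2]a
Step 16: δ(q2, a) = (q2, a, R) → aXaa#a[q2]□
Step 17: δ(q2, □) = (q3, a, L) → aXaa#[q3]aa
Step 18: δ(q3, a) = (q3, a, L) → aXaa[q3]#aa
Step 19: δ(q3, #) = (q3, #, L) → aXa[q3]a#aa
Step 20: δ(q3, a) = (q3, a, L) → aX[q3]aa#aa
Step 21: δ(q3, a) = (q3, a, L) → a[q3]Xaa#aa
Step 22: δ(q3, X) = (q0, a, R) → aa[q0]aa#aa
Step 23: δ(q0, a) = (q1, X, R) → aaX[q1]a#aa
Step 24: δ(q1, a) = (q1, a, R) → aaXa[q1]#aa
Step 25: δ(q1, #) = (q2, #, R) → aaXa#[q2]aa
Step 26: δ(q2, a) = (q2, a, R) → aaXa#a[q2]a
Step 27: δ(q2, a) = (q2, a, R) → aaXa#aa[q2]□
Step 28: δ(q2, □) = (q3, a, L) → aaXa#a[q3]aa
Step 29: δ(q3, a) = (q3, a, L) → aaXa#[q3]aaa
Step 30: δ(q3, a) = (q3, a, L) → aaXa[q3]#aaa
Step 31: δ(q3, #) = (q3, #, L) → aaX[q3]a#aaa
Step 32: δ(q3, a) = (q3, a, L) → aa[q3]Xa#aaa
Step 33: δ(q3, X) = (q0, a, R) → aaa[q0]a#aaa
Step 34: δ(q0, a) = (q1, X, R) → aaaX[q1]#aaa
Step 35: δ(q1, #) = (q2, #, R) → aaaX#[q2]aaa
Step 36: δ(q2, a) = (q2, a, R) → aaaX#a[q2]aa
Step 37: δ(q2, a) = (q2, a, R) → aaaX#aa[q2]a
Step 38: δ(q2, a) = (q2, a, R) → aaaX#aaa[q2]□
Step 39: δ(q2, □) = (q3, a, L) → aaaX#aa[q3]aa
Step 40: δ(q3, a) = (q3, a, L) → aaaX#a[q3]aaa
Step 41: δ(q3, a) = (q3, a, L) → aaaX#[q3]aaaa
Step 42: δ(q3, a) = (q3, a, L) → aaaX[q3]#aaaa
Step 43: δ(q3, #) = (q3, #, L) → aaa[q3]X#aaaa
Step 44: δ(q3, X) = (q0, a, R) → aaaa[q0]#aaaa
Step 45: δ(q0, #) = (q3, #, R) → aaaa#[q3]aaaa
Step 46: δ(q3, a) = (q3, a, L) → aaaa[q3]#aaaa
Step 47: δ(q3, #) = (q3, #, L) → aaa[q3]a#aaaa
Step 48: δ(q3, a) = (q3, a, L) → aa[q3]aa#aaaa
Step 49: δ(q3, a) = (q3, a, L) → a[q3]aaa#aaaa
Step 50: δ(q3, a) = (q3, a, L) → [q3]aaaa#aaaa
Step 51: δ(q3, a) = (q3, a, L) → [q3]□aaaa#aaaa

No transition is defined for δ(q3, □). By convention the machine halts and rejects.

Answer: Reject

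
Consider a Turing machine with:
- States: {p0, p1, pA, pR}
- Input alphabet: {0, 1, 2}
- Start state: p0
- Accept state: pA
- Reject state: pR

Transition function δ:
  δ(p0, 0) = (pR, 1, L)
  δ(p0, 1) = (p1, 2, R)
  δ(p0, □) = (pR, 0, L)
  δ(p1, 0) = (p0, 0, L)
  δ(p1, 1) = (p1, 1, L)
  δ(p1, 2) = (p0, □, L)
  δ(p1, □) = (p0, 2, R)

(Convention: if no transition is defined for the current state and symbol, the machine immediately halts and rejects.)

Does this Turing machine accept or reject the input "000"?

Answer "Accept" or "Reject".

Execution trace:
Initial: [p0]000
Step 1: δ(p0, 0) = (pR, 1, L) → [pR]□100

The machine reaches the reject state pR and halts.

Answer: Reject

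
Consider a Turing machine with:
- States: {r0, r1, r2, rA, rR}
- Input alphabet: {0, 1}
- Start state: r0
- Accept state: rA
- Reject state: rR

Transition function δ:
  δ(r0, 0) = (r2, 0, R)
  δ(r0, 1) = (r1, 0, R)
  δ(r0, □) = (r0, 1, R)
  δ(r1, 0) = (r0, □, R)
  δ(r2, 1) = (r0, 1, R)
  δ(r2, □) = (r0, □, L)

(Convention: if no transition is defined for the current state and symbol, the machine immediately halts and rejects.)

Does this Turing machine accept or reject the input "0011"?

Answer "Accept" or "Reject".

Execution trace:
Initial: [r0]0011
Step 1: δ(r0, 0) = (r2, 0, R) → 0[r2]011

No transition is defined for δ(r2, 0). By convention the machine halts and rejects.

Answer: Reject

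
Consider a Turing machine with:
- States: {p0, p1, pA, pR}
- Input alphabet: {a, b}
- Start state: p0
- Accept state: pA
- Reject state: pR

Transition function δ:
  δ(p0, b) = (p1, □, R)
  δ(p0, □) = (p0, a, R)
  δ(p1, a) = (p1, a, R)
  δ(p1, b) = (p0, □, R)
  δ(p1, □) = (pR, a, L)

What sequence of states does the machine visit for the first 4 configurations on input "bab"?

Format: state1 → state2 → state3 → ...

Execution trace:
Initial: [p0]bab
Step 1: δ(p0, b) = (p1, □, R) → □[p1]ab
Step 2: δ(p1, a) = (p1, a, R) → □a[p1]b
Step 3: δ(p1, b) = (p0, □, R) → □a□[p0]□

State sequence: p0 → p1 → p1 → p0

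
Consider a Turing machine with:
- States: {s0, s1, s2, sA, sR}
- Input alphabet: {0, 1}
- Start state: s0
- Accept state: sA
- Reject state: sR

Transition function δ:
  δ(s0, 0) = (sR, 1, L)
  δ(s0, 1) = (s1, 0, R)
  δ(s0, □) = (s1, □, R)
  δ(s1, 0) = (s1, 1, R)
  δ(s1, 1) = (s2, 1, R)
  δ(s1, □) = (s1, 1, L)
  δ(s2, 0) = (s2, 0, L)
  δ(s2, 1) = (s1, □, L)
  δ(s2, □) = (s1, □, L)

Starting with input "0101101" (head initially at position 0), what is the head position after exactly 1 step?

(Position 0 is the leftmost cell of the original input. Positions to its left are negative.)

Execution trace (head position shown):
Step 0: [s0]0101101  (head at position 0)
Step 1: move left → [sR]□1101101  (head at position -1)

After 1 step, the head is at position -1.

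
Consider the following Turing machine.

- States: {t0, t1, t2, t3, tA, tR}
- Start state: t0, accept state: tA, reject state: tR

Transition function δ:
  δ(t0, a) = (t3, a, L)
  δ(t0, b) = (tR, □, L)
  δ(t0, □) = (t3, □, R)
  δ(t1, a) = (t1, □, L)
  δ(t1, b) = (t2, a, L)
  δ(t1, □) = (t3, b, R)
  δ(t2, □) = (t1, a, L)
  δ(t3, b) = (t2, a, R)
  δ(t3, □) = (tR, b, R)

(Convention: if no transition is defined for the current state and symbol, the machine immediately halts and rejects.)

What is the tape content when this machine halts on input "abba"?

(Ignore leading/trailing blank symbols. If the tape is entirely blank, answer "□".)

Execution trace:
Initial: [t0]abba
Step 1: δ(t0, a) = (t3, a, L) → [t3]□abba
Step 2: δ(t3, □) = (tR, b, R) → b[tR]abba

The machine reaches the reject state tR and halts.

Final tape (ignoring leading/trailing blanks): babba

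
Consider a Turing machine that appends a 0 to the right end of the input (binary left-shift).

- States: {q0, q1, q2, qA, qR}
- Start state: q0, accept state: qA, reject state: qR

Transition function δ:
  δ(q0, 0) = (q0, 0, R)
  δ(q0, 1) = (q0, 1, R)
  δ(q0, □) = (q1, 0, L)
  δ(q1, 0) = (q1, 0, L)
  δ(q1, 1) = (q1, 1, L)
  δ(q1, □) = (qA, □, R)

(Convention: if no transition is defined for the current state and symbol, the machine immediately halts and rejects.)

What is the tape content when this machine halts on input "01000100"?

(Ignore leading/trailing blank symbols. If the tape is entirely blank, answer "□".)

Execution trace:
Initial: [q0]01000100
Step 1: δ(q0, 0) = (q0, 0, R) → 0[q0]1000100
Step 2: δ(q0, 1) = (q0, 1, R) → 01[q0]000100
Step 3: δ(q0, 0) = (q0, 0, R) → 010[q0]00100
Step 4: δ(q0, 0) = (q0, 0, R) → 0100[q0]0100
Step 5: δ(q0, 0) = (q0, 0, R) → 01000[q0]100
Step 6: δ(q0, 1) = (q0, 1, R) → 010001[q0]00
Step 7: δ(q0, 0) = (q0, 0, R) → 0100010[q0]0
Step 8: δ(q0, 0) = (q0, 0, R) → 01000100[q0]□
Step 9: δ(q0, □) = (q1, 0, L) → 0100010[q1]00
Step 10: δ(q1, 0) = (q1, 0, L) → 010001[q1]000
Step 11: δ(q1, 0) = (q1, 0, L) → 01000[q1]1000
Step 12: δ(q1, 1) = (q1, 1, L) → 0100[q1]01000
Step 13: δ(q1, 0) = (q1, 0, L) → 010[q1]001000
Step 14: δ(q1, 0) = (q1, 0, L) → 01[q1]0001000
Step 15: δ(q1, 0) = (q1, 0, L) → 0[q1]10001000
Step 16: δ(q1, 1) = (q1, 1, L) → [q1]010001000
Step 17: δ(q1, 0) = (q1, 0, L) → [q1]□010001000
Step 18: δ(q1, □) = (qA, □, R) → □[qA]010001000

The machine reaches the accept state qA and halts.

Final tape (ignoring leading/trailing blanks): 010001000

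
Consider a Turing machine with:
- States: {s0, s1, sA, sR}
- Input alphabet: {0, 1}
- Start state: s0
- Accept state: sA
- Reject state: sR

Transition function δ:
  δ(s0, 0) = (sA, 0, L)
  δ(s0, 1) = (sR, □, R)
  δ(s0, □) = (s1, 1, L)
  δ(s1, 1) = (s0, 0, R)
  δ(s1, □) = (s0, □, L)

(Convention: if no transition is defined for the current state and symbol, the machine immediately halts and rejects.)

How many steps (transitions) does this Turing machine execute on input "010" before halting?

Execution trace:
Initial: [s0]010
Step 1: δ(s0, 0) = (sA, 0, L) → [sA]□010

The machine reaches the accept state sA and halts.

The machine executed 1 step before halting.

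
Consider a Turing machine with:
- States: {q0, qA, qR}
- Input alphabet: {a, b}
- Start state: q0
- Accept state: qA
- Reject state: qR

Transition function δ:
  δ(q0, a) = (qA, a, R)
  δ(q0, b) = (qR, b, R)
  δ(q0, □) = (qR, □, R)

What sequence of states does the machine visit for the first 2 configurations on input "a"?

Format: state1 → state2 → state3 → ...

Execution trace:
Initial: [q0]a
Step 1: δ(q0, a) = (qA, a, R) → a[qA]□

The machine reaches the accept state qA and halts.

State sequence: q0 → qA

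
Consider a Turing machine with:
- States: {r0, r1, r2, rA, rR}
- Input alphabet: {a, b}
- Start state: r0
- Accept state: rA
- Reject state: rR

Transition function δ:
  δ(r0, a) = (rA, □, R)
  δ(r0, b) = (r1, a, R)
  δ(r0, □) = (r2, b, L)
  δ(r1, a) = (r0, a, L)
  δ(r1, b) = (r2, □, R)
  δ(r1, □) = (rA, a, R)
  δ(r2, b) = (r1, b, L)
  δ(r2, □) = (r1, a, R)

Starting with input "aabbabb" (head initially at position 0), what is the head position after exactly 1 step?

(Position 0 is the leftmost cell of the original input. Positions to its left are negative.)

Execution trace (head position shown):
Step 0: [r0]aabbabb  (head at position 0)
Step 1: move right → □[rA]abbabb  (head at position 1)

After 1 step, the head is at position 1.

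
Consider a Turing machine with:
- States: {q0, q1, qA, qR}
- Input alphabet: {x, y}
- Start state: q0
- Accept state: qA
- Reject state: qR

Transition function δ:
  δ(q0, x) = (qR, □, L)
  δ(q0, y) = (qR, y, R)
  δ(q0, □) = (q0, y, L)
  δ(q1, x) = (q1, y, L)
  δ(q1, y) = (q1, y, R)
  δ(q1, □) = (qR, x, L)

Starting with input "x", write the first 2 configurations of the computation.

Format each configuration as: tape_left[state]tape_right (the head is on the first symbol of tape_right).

Transitions applied:
Step 1: δ(q0, x) = (qR, □, L)

The first 2 configurations are:
[q0]x ⊢ [qR]□□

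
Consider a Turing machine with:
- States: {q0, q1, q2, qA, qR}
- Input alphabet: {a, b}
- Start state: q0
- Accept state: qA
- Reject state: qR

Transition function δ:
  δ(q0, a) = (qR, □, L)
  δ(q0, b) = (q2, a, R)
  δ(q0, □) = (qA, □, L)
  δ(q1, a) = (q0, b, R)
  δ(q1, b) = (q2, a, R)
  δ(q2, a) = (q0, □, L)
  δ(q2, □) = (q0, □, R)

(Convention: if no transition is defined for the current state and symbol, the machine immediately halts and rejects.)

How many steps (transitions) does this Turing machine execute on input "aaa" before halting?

Execution trace:
Initial: [q0]aaa
Step 1: δ(q0, a) = (qR, □, L) → [qR]□□aa

The machine reaches the reject state qR and halts.

The machine executed 1 step before halting.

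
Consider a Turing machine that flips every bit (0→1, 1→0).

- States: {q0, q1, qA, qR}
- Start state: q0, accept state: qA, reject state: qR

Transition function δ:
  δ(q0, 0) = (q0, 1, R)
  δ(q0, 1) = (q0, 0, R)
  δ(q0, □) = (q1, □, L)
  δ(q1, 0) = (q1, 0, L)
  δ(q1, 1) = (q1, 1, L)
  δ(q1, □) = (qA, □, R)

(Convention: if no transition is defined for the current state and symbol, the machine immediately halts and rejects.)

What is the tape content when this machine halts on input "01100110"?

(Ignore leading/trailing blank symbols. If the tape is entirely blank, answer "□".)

Execution trace:
Initial: [q0]01100110
Step 1: δ(q0, 0) = (q0, 1, R) → 1[q0]1100110
Step 2: δ(q0, 1) = (q0, 0, R) → 10[q0]100110
Step 3: δ(q0, 1) = (q0, 0, R) → 100[q0]00110
Step 4: δ(q0, 0) = (q0, 1, R) → 1001[q0]0110
Step 5: δ(q0, 0) = (q0, 1, R) → 10011[q0]110
Step 6: δ(q0, 1) = (q0, 0, R) → 100110[q0]10
Step 7: δ(q0, 1) = (q0, 0, R) → 1001100[q0]0
Step 8: δ(q0, 0) = (q0, 1, R) → 10011001[q0]□
Step 9: δ(q0, □) = (q1, □, L) → 1001100[q1]1□
Step 10: δ(q1, 1) = (q1, 1, L) → 100110[q1]01□
Step 11: δ(q1, 0) = (q1, 0, L) → 10011[q1]001□
Step 12: δ(q1, 0) = (q1, 0, L) → 1001[q1]1001□
Step 13: δ(q1, 1) = (q1, 1, L) → 100[q1]11001□
Step 14: δ(q1, 1) = (q1, 1, L) → 10[q1]011001□
Step 15: δ(q1, 0) = (q1, 0, L) → 1[q1]0011001□
Step 16: δ(q1, 0) = (q1, 0, L) → [q1]10011001□
Step 17: δ(q1, 1) = (q1, 1, L) → [q1]□10011001□
Step 18: δ(q1, □) = (qA, □, R) → □[qA]10011001□

The machine reaches the accept state qA and halts.

Final tape (ignoring leading/trailing blanks): 10011001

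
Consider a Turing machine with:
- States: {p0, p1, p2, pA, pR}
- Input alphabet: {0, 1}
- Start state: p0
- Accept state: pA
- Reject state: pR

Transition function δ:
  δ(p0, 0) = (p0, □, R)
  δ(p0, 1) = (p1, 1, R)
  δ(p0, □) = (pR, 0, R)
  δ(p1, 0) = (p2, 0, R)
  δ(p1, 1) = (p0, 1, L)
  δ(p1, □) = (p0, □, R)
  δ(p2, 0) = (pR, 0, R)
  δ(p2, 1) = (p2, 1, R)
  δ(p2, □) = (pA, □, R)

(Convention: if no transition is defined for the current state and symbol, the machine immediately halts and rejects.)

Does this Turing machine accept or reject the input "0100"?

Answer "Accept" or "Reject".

Execution trace:
Initial: [p0]0100
Step 1: δ(p0, 0) = (p0, □, R) → □[p0]100
Step 2: δ(p0, 1) = (p1, 1, R) → □1[p1]00
Step 3: δ(p1, 0) = (p2, 0, R) → □10[p2]0
Step 4: δ(p2, 0) = (pR, 0, R) → □100[pR]□

The machine reaches the reject state pR and halts.

Answer: Reject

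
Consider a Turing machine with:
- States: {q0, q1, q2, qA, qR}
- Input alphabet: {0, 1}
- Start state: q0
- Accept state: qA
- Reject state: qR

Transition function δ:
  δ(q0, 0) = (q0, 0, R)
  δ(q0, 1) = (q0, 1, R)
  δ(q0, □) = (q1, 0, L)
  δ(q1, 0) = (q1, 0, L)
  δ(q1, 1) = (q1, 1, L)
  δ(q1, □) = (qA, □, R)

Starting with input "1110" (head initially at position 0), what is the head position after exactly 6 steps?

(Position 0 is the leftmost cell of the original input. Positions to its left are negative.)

Execution trace (head position shown):
Step 0: [q0]1110  (head at position 0)
Step 1: move right → 1[q0]110  (head at position 1)
Step 2: move right → 11[q0]10  (head at position 2)
Step 3: move right → 111[q0]0  (head at position 3)
Step 4: move right → 1110[q0]□  (head at position 4)
Step 5: move left → 111[q1]00  (head at position 3)
Step 6: move left → 11[q1]100  (head at position 2)

After 6 steps, the head is at position 2.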